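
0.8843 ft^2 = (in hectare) 8.215e-06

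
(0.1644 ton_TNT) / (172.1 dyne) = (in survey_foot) 1.311e+12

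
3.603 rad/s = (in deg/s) 206.4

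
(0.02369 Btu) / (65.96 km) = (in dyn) 37.89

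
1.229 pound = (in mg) 5.575e+05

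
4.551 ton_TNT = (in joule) 1.904e+10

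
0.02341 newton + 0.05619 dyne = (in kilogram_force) 0.002387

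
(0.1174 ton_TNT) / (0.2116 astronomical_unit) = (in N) 0.01552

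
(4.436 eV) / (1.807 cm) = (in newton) 3.933e-17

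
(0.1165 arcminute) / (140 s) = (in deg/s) 1.387e-05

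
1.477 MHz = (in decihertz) 1.477e+07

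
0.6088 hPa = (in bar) 0.0006088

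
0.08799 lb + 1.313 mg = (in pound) 0.08799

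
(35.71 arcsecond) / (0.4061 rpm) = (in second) 0.004071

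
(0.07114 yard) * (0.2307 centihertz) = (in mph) 0.0003357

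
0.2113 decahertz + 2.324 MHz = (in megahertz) 2.324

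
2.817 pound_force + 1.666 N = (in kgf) 1.448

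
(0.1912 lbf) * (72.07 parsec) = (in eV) 1.181e+37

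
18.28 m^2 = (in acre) 0.004517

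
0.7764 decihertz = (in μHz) 7.764e+04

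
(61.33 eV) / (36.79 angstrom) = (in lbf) 6.004e-10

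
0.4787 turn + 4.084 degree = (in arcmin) 1.058e+04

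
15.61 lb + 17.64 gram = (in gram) 7098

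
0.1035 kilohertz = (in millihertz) 1.035e+05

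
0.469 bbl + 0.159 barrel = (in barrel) 0.628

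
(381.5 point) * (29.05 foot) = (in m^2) 1.192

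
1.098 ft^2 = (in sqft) 1.098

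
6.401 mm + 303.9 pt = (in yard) 0.1242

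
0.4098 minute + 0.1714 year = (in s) 5.405e+06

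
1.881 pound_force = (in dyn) 8.367e+05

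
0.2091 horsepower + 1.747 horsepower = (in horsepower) 1.956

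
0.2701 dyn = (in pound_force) 6.072e-07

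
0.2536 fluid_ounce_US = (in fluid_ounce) 0.2536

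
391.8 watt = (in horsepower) 0.5254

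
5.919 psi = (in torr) 306.1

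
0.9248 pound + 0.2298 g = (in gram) 419.7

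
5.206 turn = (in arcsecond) 6.747e+06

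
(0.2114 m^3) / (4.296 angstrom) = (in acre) 1.216e+05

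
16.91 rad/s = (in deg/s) 968.9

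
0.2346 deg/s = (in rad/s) 0.004095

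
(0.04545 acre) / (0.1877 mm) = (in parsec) 3.176e-11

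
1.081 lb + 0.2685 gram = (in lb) 1.082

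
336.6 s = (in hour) 0.0935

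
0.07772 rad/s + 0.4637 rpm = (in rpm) 1.206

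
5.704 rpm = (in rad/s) 0.5973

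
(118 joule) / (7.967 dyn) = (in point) 4.198e+09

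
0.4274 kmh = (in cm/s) 11.87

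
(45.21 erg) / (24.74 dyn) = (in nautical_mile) 9.867e-06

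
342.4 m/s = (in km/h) 1233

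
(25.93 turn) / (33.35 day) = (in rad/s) 5.654e-05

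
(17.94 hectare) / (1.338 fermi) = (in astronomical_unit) 8.963e+08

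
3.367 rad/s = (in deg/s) 192.9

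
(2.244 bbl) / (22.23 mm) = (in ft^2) 172.7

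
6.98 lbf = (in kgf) 3.166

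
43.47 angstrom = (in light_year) 4.595e-25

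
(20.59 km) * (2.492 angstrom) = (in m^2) 5.131e-06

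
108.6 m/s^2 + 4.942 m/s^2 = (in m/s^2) 113.5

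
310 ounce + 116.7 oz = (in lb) 26.67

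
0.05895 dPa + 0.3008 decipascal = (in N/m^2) 0.03598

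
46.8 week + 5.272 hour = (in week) 46.83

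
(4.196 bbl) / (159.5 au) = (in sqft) 3.009e-13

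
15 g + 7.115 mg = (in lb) 0.03309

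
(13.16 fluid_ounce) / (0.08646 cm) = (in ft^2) 4.845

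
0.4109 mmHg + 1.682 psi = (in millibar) 116.5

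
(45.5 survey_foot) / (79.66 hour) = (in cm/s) 0.004836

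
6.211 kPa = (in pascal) 6211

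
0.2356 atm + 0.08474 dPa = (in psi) 3.462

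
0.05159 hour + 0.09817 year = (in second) 3.096e+06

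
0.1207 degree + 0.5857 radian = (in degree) 33.68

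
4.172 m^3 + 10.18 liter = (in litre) 4182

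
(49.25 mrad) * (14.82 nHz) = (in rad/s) 7.299e-10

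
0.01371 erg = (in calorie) 3.277e-10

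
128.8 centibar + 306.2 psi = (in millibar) 2.24e+04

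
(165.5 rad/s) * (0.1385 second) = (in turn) 3.648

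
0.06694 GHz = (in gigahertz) 0.06694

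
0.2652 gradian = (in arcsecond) 859.2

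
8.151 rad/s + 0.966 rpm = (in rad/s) 8.252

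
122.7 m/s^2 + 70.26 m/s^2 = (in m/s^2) 193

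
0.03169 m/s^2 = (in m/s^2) 0.03169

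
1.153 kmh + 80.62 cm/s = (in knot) 2.19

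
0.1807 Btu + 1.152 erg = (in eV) 1.19e+21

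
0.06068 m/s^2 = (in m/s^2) 0.06068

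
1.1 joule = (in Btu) 0.001043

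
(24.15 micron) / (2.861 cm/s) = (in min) 1.407e-05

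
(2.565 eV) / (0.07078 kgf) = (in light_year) 6.258e-35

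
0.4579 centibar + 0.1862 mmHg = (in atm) 0.004764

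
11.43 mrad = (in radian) 0.01143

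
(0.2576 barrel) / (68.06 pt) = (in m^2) 1.706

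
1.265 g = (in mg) 1265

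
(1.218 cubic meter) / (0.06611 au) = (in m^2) 1.232e-10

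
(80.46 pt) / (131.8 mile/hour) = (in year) 1.528e-11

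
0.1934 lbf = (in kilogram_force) 0.08772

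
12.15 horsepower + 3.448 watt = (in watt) 9064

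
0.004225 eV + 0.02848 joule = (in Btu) 2.699e-05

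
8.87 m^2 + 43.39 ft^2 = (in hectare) 0.00129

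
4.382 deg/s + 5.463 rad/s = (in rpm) 52.9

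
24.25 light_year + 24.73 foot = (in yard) 2.509e+17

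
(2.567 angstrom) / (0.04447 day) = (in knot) 1.299e-13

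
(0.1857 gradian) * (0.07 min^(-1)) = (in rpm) 3.25e-05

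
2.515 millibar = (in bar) 0.002515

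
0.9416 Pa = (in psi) 0.0001366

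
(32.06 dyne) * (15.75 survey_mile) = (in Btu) 0.007702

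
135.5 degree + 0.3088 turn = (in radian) 4.305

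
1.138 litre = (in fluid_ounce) 38.48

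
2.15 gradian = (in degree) 1.935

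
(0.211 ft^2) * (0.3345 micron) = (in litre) 6.557e-06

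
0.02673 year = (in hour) 234.2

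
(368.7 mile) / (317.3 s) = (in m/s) 1870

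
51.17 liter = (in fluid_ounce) 1730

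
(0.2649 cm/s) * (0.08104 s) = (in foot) 0.0007043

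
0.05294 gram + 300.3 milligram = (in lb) 0.0007788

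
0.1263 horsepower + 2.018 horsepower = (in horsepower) 2.144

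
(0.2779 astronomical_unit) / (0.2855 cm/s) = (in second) 1.456e+13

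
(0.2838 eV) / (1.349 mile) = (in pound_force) 4.708e-24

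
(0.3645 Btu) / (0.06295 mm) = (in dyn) 6.109e+11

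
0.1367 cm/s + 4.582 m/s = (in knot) 8.909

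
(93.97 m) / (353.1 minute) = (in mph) 0.009922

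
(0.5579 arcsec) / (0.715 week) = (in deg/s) 3.584e-10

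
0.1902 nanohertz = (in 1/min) 1.141e-08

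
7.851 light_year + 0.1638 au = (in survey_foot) 2.437e+17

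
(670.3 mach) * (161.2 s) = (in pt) 1.043e+11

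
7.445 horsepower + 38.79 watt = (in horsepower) 7.497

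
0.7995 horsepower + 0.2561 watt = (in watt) 596.4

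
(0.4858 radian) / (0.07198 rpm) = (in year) 2.044e-06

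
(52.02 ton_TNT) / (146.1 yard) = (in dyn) 1.629e+14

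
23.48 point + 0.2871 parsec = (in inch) 3.488e+17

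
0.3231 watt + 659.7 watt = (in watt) 660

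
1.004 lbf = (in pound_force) 1.004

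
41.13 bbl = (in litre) 6539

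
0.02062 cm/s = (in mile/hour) 0.0004613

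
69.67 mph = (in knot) 60.54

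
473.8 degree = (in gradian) 526.4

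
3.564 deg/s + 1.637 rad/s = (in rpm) 16.23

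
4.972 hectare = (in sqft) 5.352e+05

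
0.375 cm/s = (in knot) 0.007289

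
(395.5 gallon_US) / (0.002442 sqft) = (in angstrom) 6.599e+13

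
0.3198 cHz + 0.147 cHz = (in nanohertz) 4.668e+06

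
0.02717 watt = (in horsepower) 3.644e-05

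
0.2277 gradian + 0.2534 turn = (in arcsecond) 3.291e+05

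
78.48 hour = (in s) 2.825e+05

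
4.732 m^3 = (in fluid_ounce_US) 1.6e+05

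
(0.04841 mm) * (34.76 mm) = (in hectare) 1.683e-10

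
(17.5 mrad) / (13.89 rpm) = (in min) 0.0002005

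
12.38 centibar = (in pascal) 1.238e+04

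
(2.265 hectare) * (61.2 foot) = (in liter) 4.225e+08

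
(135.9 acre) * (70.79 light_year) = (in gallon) 9.73e+25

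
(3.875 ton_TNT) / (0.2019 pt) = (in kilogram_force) 2.321e+13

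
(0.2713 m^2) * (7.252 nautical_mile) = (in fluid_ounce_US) 1.232e+08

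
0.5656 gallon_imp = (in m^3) 0.002571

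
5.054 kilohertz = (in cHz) 5.054e+05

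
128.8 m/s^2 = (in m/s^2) 128.8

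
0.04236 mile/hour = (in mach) 5.561e-05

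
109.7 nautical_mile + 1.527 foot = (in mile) 126.2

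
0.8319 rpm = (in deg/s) 4.991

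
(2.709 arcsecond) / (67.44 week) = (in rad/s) 3.22e-13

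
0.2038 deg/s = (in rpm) 0.03397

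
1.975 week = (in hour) 331.8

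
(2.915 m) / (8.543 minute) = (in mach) 1.67e-05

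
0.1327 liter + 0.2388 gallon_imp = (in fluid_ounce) 41.2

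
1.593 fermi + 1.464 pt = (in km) 5.165e-07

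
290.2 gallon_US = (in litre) 1099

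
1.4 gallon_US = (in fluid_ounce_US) 179.2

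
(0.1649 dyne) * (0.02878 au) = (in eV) 4.431e+22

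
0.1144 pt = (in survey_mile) 2.508e-08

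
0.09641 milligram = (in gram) 9.641e-05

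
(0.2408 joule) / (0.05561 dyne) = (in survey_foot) 1.421e+06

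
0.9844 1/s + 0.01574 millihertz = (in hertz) 0.9844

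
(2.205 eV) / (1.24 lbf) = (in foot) 2.101e-19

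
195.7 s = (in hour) 0.05436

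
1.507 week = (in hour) 253.2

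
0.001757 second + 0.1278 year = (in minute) 6.717e+04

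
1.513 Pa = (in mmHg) 0.01135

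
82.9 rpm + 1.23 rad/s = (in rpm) 94.65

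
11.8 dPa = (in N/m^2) 1.18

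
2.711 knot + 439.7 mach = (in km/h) 5.39e+05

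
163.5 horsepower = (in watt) 1.219e+05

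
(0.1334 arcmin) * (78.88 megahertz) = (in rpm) 2.923e+04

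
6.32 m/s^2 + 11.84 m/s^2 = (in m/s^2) 18.16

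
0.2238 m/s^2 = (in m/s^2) 0.2238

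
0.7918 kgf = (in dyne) 7.765e+05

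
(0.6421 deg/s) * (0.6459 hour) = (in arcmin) 8.958e+04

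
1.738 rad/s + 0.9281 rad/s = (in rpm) 25.46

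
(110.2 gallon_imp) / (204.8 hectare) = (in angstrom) 2446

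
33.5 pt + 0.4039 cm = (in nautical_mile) 8.562e-06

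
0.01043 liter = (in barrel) 6.56e-05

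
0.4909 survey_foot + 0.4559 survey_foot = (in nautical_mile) 0.0001558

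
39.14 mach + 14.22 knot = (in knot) 2.592e+04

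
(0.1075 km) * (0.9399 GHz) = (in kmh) 3.637e+11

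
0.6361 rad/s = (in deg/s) 36.45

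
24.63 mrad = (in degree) 1.411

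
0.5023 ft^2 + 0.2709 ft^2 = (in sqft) 0.7732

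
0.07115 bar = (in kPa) 7.115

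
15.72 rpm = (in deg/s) 94.32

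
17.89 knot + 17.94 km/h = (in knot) 27.58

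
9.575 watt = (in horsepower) 0.01284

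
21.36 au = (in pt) 9.058e+15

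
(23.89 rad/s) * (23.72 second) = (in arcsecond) 1.169e+08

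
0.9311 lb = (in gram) 422.3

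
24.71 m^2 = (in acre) 0.006106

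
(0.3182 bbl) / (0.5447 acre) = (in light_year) 2.426e-21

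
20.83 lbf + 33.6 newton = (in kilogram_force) 12.87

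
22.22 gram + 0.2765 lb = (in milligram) 1.476e+05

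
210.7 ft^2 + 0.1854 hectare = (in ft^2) 2.017e+04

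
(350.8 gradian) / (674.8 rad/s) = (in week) 1.35e-08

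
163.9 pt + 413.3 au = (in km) 6.183e+10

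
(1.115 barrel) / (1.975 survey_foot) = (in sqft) 3.17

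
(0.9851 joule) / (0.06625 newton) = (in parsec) 4.819e-16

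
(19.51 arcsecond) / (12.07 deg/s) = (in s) 0.000449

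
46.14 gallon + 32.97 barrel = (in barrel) 34.07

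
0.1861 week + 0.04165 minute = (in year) 0.003569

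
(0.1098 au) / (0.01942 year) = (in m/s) 2.682e+04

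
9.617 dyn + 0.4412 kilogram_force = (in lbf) 0.9727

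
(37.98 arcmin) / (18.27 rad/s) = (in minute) 1.008e-05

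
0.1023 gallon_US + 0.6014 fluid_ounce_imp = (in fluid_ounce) 13.67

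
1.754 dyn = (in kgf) 1.789e-06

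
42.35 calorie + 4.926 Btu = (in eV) 3.354e+22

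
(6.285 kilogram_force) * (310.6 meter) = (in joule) 1.914e+04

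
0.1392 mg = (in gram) 0.0001392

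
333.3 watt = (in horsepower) 0.447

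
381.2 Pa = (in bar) 0.003812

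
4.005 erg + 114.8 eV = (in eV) 2.5e+12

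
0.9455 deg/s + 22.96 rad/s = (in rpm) 219.4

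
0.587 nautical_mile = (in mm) 1.087e+06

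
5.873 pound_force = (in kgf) 2.664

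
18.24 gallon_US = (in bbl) 0.4343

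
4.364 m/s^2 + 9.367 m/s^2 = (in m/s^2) 13.73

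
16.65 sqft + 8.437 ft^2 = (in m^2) 2.331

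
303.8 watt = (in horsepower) 0.4074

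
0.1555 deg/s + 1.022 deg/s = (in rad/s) 0.02055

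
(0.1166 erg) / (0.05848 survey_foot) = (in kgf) 6.67e-08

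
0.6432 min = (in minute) 0.6432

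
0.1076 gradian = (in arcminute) 5.81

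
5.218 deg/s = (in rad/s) 0.09107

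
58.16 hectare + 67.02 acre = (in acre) 210.7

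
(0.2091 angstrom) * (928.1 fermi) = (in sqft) 2.089e-22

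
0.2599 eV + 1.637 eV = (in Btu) 2.881e-22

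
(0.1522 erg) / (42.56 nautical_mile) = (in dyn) 1.931e-08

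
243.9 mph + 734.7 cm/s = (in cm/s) 1.164e+04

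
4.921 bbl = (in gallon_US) 206.7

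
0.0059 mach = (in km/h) 7.232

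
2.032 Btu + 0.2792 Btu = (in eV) 1.522e+22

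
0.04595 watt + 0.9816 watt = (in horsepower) 0.001378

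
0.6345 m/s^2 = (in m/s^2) 0.6345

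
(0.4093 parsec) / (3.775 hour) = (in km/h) 3.346e+12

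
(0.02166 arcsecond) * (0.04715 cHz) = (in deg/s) 2.837e-09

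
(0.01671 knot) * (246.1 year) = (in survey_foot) 2.189e+08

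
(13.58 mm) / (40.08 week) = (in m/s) 5.602e-10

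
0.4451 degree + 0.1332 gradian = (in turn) 0.001569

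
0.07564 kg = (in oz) 2.668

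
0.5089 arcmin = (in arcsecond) 30.53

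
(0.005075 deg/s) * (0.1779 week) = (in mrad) 9530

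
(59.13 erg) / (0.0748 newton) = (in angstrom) 7.905e+05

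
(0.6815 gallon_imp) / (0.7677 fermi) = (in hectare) 4.036e+08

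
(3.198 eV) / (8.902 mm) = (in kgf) 5.869e-18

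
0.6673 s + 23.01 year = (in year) 23.01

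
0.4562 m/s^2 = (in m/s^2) 0.4562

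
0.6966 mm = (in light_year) 7.363e-20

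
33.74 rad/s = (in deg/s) 1933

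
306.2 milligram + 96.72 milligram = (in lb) 0.0008883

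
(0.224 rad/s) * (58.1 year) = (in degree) 2.352e+10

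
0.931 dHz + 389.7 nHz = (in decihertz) 0.931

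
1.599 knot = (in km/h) 2.961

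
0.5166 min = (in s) 31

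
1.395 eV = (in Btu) 2.118e-22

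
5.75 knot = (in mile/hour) 6.617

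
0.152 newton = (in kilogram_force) 0.0155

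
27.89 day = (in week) 3.984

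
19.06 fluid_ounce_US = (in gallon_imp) 0.124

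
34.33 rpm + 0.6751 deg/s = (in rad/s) 3.607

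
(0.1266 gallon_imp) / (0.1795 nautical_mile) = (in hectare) 1.731e-10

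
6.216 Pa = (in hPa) 0.06216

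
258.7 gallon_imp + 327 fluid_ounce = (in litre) 1186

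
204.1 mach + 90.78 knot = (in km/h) 2.504e+05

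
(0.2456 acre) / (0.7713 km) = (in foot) 4.228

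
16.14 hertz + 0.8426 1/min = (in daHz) 1.615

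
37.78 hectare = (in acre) 93.36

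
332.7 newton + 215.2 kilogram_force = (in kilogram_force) 249.1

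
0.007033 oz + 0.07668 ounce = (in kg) 0.002373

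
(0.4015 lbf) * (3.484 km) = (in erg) 6.222e+10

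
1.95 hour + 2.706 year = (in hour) 2.371e+04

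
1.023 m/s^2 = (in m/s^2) 1.023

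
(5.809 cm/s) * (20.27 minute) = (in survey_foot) 231.8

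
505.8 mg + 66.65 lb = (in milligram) 3.023e+07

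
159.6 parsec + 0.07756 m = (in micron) 4.925e+24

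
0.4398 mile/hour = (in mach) 0.0005774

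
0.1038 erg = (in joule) 1.038e-08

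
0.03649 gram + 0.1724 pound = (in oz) 2.76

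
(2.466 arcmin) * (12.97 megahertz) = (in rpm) 8.884e+04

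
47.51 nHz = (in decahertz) 4.751e-09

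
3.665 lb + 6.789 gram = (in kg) 1.669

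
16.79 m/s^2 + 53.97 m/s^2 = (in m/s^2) 70.76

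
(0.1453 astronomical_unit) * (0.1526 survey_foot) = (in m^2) 1.011e+09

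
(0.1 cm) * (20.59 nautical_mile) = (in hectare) 0.003813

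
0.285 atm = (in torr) 216.6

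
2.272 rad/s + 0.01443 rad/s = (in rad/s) 2.286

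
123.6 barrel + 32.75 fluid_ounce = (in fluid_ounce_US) 6.645e+05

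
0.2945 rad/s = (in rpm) 2.812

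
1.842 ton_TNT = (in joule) 7.707e+09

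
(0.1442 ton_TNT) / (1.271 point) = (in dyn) 1.346e+17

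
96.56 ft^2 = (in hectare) 0.0008971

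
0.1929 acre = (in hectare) 0.07806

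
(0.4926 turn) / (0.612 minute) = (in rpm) 0.8049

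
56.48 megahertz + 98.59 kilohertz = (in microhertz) 5.658e+13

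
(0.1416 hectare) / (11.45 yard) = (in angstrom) 1.352e+12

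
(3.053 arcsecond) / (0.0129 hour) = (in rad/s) 3.187e-07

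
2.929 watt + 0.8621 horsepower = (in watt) 645.8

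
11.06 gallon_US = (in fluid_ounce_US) 1416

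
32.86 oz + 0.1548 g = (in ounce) 32.87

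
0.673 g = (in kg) 0.000673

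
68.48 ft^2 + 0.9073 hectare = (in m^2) 9079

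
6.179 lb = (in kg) 2.803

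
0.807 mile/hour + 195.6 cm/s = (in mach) 0.006804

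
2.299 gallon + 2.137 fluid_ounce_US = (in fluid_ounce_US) 296.4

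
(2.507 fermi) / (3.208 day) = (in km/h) 3.256e-20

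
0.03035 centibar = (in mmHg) 0.2276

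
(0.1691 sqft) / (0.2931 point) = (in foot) 498.5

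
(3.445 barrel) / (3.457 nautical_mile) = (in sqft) 0.0009208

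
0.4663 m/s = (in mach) 0.001369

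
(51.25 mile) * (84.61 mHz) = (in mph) 1.561e+04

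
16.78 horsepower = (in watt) 1.251e+04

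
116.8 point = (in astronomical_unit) 2.754e-13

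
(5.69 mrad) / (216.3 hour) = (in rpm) 6.978e-08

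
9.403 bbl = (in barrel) 9.403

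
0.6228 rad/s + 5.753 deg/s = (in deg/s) 41.44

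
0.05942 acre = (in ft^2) 2588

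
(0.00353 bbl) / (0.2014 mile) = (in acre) 4.279e-10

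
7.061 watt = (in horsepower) 0.009469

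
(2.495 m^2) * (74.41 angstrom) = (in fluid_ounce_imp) 0.0006534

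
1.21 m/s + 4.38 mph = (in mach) 0.009304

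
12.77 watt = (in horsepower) 0.01712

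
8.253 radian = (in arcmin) 2.837e+04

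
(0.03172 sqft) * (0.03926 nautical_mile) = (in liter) 214.3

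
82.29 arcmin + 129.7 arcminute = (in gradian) 3.926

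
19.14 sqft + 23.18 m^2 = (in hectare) 0.002496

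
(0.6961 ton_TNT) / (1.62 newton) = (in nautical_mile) 9.707e+05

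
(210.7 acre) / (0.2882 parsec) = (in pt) 2.718e-07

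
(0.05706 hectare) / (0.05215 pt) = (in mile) 1.927e+04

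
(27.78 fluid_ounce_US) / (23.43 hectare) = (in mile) 2.179e-12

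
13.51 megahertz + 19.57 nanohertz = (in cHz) 1.351e+09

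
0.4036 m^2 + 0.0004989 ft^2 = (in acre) 9.974e-05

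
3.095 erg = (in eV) 1.932e+12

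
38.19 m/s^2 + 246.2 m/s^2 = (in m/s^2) 284.4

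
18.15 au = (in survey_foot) 8.908e+12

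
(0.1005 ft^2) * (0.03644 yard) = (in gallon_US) 0.08219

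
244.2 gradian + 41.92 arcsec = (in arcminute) 1.319e+04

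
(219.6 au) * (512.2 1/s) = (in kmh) 6.058e+16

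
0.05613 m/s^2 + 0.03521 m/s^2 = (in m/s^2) 0.09134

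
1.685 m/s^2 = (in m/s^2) 1.685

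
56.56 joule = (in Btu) 0.05361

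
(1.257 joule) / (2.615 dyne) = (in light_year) 5.081e-12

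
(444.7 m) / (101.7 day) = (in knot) 9.838e-05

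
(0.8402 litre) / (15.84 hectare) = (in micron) 0.005304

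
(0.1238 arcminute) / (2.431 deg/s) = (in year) 2.691e-11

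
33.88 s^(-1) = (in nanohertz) 3.388e+10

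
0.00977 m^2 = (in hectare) 9.77e-07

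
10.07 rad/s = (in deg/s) 577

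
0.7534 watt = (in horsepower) 0.00101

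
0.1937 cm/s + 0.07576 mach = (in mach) 0.07577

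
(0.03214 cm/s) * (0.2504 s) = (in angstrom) 8.048e+05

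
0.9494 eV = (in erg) 1.521e-12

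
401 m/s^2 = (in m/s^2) 401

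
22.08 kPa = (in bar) 0.2208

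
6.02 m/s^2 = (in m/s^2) 6.02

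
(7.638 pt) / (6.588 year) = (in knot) 2.521e-11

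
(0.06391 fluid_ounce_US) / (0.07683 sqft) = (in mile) 1.645e-07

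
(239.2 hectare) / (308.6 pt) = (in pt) 6.228e+10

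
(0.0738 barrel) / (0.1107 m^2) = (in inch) 4.173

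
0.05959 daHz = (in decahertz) 0.05959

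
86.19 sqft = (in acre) 0.001979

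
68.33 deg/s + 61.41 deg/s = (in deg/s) 129.7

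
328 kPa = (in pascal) 3.28e+05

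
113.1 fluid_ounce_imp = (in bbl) 0.02021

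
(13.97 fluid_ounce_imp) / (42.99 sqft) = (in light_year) 1.05e-20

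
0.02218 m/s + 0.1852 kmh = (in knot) 0.1431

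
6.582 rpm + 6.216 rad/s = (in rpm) 65.94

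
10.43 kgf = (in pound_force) 22.99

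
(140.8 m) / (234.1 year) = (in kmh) 6.866e-08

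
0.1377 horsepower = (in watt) 102.7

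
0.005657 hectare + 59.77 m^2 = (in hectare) 0.01163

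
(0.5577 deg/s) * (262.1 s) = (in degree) 146.2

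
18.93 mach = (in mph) 1.442e+04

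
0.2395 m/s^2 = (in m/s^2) 0.2395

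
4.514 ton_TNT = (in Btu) 1.79e+07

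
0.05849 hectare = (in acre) 0.1445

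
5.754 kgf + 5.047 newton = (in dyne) 6.147e+06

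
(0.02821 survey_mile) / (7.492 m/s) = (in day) 7.014e-05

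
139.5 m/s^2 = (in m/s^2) 139.5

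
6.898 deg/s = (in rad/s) 0.1204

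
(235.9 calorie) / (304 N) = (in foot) 10.65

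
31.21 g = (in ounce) 1.101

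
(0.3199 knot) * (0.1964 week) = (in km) 19.55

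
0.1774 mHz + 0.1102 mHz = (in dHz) 0.002876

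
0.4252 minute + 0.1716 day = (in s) 1.485e+04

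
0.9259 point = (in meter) 0.0003266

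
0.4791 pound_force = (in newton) 2.131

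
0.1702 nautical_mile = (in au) 2.107e-09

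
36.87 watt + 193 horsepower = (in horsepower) 193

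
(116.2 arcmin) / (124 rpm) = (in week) 4.304e-09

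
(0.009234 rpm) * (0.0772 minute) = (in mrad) 4.479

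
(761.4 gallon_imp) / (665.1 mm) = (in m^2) 5.204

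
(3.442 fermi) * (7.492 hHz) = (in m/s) 2.579e-12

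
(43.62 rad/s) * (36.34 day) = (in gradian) 8.719e+09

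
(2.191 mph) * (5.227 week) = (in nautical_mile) 1672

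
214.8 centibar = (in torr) 1611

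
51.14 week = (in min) 5.155e+05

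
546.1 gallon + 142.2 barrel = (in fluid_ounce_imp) 8.684e+05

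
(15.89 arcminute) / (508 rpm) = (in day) 1.006e-09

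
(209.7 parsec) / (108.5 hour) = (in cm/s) 1.657e+15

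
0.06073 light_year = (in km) 5.746e+11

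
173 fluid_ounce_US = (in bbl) 0.03218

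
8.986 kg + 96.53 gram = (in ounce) 320.4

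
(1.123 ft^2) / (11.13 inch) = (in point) 1046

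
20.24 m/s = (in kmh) 72.86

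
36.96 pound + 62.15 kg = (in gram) 7.891e+04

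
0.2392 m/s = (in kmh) 0.8611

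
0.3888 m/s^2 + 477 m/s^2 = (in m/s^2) 477.4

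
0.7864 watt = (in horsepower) 0.001055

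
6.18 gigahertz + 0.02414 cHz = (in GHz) 6.18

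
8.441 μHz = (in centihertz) 0.0008441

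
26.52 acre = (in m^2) 1.073e+05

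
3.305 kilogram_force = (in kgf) 3.305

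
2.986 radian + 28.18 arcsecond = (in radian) 2.986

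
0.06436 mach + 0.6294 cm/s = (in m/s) 21.92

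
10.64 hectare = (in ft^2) 1.145e+06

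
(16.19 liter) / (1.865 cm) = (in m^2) 0.8681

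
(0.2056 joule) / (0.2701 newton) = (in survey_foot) 2.497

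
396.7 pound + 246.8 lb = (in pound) 643.5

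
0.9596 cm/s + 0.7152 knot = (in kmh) 1.359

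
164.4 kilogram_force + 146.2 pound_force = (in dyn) 2.263e+08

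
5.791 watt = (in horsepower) 0.007766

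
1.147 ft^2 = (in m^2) 0.1066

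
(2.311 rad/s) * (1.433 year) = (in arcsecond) 2.154e+13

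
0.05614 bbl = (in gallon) 2.358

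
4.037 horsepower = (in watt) 3010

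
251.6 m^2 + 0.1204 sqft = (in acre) 0.06217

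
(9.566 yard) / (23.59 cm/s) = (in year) 1.176e-06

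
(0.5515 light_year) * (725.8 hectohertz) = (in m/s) 3.787e+20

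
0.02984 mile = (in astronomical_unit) 3.21e-10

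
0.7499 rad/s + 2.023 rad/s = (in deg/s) 158.9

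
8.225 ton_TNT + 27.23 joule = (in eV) 2.148e+29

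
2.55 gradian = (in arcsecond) 8262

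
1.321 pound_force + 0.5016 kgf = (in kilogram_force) 1.101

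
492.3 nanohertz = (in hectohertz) 4.923e-09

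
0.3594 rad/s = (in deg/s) 20.59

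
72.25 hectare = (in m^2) 7.225e+05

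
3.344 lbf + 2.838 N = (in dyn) 1.771e+06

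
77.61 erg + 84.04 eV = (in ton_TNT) 1.855e-15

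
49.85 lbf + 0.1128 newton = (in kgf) 22.62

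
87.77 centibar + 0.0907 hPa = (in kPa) 87.78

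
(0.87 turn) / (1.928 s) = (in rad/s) 2.835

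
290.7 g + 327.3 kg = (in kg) 327.6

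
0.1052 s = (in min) 0.001753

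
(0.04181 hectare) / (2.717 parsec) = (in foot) 1.636e-14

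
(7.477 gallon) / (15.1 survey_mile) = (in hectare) 1.165e-10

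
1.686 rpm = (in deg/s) 10.12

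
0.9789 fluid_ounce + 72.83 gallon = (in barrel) 1.734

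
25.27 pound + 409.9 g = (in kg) 11.87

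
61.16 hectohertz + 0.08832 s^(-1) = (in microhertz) 6.116e+09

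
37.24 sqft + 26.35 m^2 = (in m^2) 29.81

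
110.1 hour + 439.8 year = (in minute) 2.312e+08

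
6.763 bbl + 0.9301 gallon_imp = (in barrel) 6.79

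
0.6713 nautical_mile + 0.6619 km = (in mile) 1.184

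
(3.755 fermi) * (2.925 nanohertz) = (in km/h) 3.954e-23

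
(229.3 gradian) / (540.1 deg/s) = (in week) 6.318e-07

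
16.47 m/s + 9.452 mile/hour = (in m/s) 20.7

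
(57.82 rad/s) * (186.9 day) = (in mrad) 9.337e+11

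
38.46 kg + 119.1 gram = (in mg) 3.858e+07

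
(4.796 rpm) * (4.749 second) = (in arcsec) 4.92e+05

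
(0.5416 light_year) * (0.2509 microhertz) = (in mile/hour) 2.876e+09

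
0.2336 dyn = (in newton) 2.336e-06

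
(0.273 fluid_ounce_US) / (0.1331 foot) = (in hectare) 1.99e-08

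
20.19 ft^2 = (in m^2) 1.876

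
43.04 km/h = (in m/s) 11.96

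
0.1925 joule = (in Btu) 0.0001825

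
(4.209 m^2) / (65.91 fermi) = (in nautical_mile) 3.448e+10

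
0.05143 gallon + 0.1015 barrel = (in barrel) 0.1027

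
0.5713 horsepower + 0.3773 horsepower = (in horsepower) 0.9486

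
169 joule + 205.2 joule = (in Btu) 0.3547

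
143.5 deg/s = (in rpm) 23.92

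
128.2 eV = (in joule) 2.054e-17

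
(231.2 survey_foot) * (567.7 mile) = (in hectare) 6438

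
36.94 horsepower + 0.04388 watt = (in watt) 2.755e+04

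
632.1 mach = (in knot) 4.184e+05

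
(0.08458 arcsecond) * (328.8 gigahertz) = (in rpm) 1.287e+06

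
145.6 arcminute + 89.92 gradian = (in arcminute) 5001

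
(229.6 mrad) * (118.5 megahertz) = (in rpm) 2.598e+08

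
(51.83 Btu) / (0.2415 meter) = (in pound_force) 5.09e+04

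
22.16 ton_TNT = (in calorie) 2.216e+10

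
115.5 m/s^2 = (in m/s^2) 115.5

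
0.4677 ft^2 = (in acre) 1.074e-05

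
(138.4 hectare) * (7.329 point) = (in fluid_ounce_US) 1.21e+08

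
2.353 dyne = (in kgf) 2.399e-06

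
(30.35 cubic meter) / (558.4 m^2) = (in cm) 5.435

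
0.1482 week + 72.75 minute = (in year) 0.002981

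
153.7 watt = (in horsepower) 0.2061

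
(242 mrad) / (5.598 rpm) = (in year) 1.309e-08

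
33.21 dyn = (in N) 0.0003321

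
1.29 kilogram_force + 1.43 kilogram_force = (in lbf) 5.997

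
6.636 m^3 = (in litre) 6636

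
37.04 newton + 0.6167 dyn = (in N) 37.04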